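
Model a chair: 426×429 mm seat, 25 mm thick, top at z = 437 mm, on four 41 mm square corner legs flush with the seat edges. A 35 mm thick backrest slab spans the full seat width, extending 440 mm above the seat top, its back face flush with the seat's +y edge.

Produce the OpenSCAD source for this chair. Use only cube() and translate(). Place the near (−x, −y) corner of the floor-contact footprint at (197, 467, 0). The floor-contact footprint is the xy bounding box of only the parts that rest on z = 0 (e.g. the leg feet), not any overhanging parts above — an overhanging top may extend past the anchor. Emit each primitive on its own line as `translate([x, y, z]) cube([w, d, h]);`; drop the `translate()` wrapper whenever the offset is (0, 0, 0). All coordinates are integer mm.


translate([197, 467, 412]) cube([426, 429, 25]);
translate([197, 467, 0]) cube([41, 41, 412]);
translate([582, 467, 0]) cube([41, 41, 412]);
translate([197, 855, 0]) cube([41, 41, 412]);
translate([582, 855, 0]) cube([41, 41, 412]);
translate([197, 861, 437]) cube([426, 35, 440]);


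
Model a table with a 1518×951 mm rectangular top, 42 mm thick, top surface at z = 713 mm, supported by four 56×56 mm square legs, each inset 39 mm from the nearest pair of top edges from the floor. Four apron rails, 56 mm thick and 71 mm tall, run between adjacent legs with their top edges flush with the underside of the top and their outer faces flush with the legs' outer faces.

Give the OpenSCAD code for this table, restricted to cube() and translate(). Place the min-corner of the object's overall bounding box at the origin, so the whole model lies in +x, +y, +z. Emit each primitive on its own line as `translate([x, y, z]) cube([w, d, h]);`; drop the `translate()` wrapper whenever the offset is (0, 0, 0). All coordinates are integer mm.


// leg_h = 713 - 42 = 671
// apron z = 671 - 71 = 600
translate([0, 0, 671]) cube([1518, 951, 42]);
translate([39, 39, 0]) cube([56, 56, 671]);
translate([1423, 39, 0]) cube([56, 56, 671]);
translate([39, 856, 0]) cube([56, 56, 671]);
translate([1423, 856, 0]) cube([56, 56, 671]);
translate([95, 39, 600]) cube([1328, 56, 71]);
translate([95, 856, 600]) cube([1328, 56, 71]);
translate([39, 95, 600]) cube([56, 761, 71]);
translate([1423, 95, 600]) cube([56, 761, 71]);


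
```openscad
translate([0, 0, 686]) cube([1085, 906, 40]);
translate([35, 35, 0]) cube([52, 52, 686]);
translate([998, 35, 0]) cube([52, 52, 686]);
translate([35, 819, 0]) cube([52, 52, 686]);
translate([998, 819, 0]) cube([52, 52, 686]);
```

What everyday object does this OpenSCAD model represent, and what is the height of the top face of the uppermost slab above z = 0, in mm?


A table. The table height is 726 mm.

A 1085×906×40 slab sits at z = 686 on four 52 mm square posts — a table. The top surface is at 686 + 40 = 726 mm.


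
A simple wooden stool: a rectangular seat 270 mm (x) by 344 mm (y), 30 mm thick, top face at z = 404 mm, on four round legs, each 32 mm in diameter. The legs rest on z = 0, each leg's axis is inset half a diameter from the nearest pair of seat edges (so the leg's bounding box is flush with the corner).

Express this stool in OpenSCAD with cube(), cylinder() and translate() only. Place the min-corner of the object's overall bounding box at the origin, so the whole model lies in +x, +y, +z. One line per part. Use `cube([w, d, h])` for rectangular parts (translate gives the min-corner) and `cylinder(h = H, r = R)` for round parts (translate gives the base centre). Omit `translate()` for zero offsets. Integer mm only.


translate([0, 0, 374]) cube([270, 344, 30]);
translate([16, 16, 0]) cylinder(h = 374, r = 16);
translate([254, 16, 0]) cylinder(h = 374, r = 16);
translate([16, 328, 0]) cylinder(h = 374, r = 16);
translate([254, 328, 0]) cylinder(h = 374, r = 16);


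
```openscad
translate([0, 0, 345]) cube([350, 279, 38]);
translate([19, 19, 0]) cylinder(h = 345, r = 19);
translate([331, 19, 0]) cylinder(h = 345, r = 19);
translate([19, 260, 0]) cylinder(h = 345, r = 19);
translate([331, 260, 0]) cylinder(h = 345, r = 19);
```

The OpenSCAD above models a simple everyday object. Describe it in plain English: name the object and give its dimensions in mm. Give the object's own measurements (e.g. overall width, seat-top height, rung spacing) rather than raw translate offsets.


A four-legged stool. The seat is a 350×279×38 mm slab whose top surface is at z = 383 mm; four round legs, each 38 mm in diameter, run from the floor (z = 0) to the underside of the seat, each leg's axis is inset half a diameter from the nearest pair of seat edges (so the leg's bounding box is flush with the corner).


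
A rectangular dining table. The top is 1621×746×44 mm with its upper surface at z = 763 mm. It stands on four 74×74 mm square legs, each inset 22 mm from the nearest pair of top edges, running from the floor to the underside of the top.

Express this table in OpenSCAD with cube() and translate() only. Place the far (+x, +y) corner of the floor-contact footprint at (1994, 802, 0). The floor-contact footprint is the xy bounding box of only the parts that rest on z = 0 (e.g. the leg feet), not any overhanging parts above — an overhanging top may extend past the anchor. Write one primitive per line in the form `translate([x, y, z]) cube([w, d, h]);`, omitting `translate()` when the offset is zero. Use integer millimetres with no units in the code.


translate([395, 78, 719]) cube([1621, 746, 44]);
translate([417, 100, 0]) cube([74, 74, 719]);
translate([1920, 100, 0]) cube([74, 74, 719]);
translate([417, 728, 0]) cube([74, 74, 719]);
translate([1920, 728, 0]) cube([74, 74, 719]);


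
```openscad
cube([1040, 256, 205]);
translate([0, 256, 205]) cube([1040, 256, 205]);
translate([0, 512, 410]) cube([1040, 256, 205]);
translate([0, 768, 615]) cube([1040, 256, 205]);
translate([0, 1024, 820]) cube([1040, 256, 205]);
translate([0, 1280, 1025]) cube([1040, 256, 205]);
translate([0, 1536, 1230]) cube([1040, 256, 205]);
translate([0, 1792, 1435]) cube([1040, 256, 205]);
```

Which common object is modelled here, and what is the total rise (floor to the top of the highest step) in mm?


A staircase. The total rise is 1640 mm.

8 identical blocks, each offset up and back from the previous — a staircase. Each step is 205 mm tall and there are 8 of them, so the total rise is 8 × 205 = 1640 mm.


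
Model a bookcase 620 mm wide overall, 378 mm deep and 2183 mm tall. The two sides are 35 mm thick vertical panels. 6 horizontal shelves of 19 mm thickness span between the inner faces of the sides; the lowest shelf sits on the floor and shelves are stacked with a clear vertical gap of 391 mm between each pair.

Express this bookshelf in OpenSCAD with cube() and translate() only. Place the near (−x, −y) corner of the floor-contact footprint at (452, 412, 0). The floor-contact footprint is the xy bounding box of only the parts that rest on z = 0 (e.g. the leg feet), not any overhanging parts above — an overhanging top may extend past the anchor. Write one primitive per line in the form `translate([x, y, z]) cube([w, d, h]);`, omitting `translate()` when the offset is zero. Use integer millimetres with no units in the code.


translate([452, 412, 0]) cube([35, 378, 2183]);
translate([1037, 412, 0]) cube([35, 378, 2183]);
translate([487, 412, 0]) cube([550, 378, 19]);
translate([487, 412, 410]) cube([550, 378, 19]);
translate([487, 412, 820]) cube([550, 378, 19]);
translate([487, 412, 1230]) cube([550, 378, 19]);
translate([487, 412, 1640]) cube([550, 378, 19]);
translate([487, 412, 2050]) cube([550, 378, 19]);


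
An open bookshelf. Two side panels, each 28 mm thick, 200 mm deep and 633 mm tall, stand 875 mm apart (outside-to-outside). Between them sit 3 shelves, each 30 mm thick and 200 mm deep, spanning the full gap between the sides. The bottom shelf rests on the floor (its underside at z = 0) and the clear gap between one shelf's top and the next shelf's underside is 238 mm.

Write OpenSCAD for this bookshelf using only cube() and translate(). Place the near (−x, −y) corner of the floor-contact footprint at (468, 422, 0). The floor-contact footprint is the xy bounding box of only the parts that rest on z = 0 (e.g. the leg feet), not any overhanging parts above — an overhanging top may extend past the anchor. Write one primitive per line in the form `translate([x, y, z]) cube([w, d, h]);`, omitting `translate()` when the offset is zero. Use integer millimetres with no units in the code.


translate([468, 422, 0]) cube([28, 200, 633]);
translate([1315, 422, 0]) cube([28, 200, 633]);
translate([496, 422, 0]) cube([819, 200, 30]);
translate([496, 422, 268]) cube([819, 200, 30]);
translate([496, 422, 536]) cube([819, 200, 30]);


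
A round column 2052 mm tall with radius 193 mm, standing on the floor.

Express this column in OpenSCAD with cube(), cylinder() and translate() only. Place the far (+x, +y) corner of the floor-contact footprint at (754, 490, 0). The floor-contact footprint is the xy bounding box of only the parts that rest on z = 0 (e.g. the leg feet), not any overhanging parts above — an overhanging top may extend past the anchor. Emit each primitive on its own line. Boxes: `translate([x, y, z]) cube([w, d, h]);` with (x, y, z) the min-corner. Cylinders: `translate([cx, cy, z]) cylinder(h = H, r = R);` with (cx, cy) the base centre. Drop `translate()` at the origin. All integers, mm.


translate([561, 297, 0]) cylinder(h = 2052, r = 193);


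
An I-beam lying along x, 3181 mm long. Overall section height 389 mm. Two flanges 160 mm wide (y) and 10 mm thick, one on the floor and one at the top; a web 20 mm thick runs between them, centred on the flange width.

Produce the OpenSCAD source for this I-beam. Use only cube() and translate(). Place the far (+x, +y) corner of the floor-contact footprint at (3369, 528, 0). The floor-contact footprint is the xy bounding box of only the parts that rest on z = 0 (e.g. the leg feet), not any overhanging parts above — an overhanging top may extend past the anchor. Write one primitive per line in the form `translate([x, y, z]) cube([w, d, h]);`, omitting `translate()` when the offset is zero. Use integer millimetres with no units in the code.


translate([188, 368, 0]) cube([3181, 160, 10]);
translate([188, 438, 10]) cube([3181, 20, 369]);
translate([188, 368, 379]) cube([3181, 160, 10]);


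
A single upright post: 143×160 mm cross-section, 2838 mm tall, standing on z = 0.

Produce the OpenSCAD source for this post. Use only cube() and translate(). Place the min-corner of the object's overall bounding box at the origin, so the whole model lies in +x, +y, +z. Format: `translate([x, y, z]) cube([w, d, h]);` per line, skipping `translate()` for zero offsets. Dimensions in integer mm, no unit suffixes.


cube([143, 160, 2838]);


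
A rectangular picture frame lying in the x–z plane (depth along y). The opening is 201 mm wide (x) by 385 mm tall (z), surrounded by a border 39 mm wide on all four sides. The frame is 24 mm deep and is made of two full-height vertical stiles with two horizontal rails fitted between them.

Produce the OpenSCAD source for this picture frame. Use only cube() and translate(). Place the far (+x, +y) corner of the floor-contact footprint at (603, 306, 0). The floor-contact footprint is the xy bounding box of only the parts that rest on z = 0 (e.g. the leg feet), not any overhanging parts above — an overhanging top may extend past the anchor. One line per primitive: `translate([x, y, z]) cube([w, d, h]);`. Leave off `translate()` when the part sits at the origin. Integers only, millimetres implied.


translate([324, 282, 0]) cube([39, 24, 463]);
translate([564, 282, 0]) cube([39, 24, 463]);
translate([363, 282, 0]) cube([201, 24, 39]);
translate([363, 282, 424]) cube([201, 24, 39]);


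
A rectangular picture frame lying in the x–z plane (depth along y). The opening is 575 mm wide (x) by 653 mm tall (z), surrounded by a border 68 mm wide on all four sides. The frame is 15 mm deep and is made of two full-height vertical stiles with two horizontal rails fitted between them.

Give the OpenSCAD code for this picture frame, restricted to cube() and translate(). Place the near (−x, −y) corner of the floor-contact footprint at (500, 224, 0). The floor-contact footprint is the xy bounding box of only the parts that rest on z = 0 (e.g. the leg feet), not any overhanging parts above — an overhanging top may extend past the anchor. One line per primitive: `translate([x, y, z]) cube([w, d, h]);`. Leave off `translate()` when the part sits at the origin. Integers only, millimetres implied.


translate([500, 224, 0]) cube([68, 15, 789]);
translate([1143, 224, 0]) cube([68, 15, 789]);
translate([568, 224, 0]) cube([575, 15, 68]);
translate([568, 224, 721]) cube([575, 15, 68]);


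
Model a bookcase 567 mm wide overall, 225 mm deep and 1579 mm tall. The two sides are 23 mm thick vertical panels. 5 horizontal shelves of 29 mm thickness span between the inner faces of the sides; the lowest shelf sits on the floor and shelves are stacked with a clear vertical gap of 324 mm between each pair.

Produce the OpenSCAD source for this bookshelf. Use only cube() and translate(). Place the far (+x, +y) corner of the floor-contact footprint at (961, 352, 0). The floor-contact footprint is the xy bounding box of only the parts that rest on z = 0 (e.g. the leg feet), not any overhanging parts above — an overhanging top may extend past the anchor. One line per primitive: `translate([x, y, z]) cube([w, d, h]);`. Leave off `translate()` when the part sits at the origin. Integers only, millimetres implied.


translate([394, 127, 0]) cube([23, 225, 1579]);
translate([938, 127, 0]) cube([23, 225, 1579]);
translate([417, 127, 0]) cube([521, 225, 29]);
translate([417, 127, 353]) cube([521, 225, 29]);
translate([417, 127, 706]) cube([521, 225, 29]);
translate([417, 127, 1059]) cube([521, 225, 29]);
translate([417, 127, 1412]) cube([521, 225, 29]);


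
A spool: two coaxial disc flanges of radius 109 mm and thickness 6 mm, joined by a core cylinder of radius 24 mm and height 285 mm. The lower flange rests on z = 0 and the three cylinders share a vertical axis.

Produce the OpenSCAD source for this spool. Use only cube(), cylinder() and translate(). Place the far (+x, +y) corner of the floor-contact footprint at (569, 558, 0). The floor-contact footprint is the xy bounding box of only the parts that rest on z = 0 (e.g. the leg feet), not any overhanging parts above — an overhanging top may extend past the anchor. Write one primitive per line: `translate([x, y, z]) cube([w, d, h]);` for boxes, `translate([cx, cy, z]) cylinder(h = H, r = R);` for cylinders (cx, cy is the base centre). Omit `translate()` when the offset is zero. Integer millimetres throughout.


translate([460, 449, 0]) cylinder(h = 6, r = 109);
translate([460, 449, 6]) cylinder(h = 285, r = 24);
translate([460, 449, 291]) cylinder(h = 6, r = 109);


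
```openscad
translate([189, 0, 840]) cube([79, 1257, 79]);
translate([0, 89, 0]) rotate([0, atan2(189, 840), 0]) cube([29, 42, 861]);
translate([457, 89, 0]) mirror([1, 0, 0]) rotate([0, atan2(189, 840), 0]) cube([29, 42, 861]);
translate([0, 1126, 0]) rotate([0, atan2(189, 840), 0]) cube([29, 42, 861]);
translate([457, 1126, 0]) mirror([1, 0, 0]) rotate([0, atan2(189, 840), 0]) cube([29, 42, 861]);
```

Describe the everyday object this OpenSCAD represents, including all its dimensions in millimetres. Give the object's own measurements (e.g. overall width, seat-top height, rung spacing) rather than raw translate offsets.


A sawhorse. A 79×1257×79 mm beam (x, y, z) sits on two A-frame leg pairs. Each pair is two raked legs of 29×42 mm section (42 mm along y) splaying symmetrically in x. Each leg rises 840 mm vertically over 189 mm of horizontal reach and is 861 mm long along its own axis. Every leg's outer bottom edge rests on the floor and its outer top edge meets a bottom edge of the beam — the left legs (tilting toward +x) meet the beam's −x bottom edge, the right legs (their mirror images, tilting toward −x) meet its +x bottom edge — so the leg tops tuck under the beam, the beam's underside is 840 mm above the floor, and the feet are 457 mm apart outside-to-outside with the beam centred between them. The two leg pairs are set in 89 mm from either end of the beam.


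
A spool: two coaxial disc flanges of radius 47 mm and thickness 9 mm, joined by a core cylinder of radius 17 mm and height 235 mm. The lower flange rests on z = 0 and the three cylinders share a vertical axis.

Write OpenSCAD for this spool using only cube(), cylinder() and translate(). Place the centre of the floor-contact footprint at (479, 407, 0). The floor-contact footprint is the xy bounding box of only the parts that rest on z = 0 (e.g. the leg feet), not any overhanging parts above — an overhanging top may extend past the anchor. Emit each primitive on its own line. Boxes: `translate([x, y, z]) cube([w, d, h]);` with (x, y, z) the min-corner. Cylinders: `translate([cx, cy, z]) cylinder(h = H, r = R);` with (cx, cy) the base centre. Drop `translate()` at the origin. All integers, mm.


translate([479, 407, 0]) cylinder(h = 9, r = 47);
translate([479, 407, 9]) cylinder(h = 235, r = 17);
translate([479, 407, 244]) cylinder(h = 9, r = 47);


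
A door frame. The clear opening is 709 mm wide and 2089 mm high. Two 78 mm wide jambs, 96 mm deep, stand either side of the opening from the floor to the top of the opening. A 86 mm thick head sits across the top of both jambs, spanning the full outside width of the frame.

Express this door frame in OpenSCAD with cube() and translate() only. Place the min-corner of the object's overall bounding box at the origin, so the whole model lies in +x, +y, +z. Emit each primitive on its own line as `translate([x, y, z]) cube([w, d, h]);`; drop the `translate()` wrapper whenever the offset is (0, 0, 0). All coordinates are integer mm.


cube([78, 96, 2089]);
translate([787, 0, 0]) cube([78, 96, 2089]);
translate([0, 0, 2089]) cube([865, 96, 86]);


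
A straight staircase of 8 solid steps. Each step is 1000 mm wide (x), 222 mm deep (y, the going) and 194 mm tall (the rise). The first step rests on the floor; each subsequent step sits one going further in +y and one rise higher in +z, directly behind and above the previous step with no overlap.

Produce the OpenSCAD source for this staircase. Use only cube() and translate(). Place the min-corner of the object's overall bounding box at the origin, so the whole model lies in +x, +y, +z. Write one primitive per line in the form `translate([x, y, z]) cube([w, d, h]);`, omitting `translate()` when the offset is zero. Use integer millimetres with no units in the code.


cube([1000, 222, 194]);
translate([0, 222, 194]) cube([1000, 222, 194]);
translate([0, 444, 388]) cube([1000, 222, 194]);
translate([0, 666, 582]) cube([1000, 222, 194]);
translate([0, 888, 776]) cube([1000, 222, 194]);
translate([0, 1110, 970]) cube([1000, 222, 194]);
translate([0, 1332, 1164]) cube([1000, 222, 194]);
translate([0, 1554, 1358]) cube([1000, 222, 194]);


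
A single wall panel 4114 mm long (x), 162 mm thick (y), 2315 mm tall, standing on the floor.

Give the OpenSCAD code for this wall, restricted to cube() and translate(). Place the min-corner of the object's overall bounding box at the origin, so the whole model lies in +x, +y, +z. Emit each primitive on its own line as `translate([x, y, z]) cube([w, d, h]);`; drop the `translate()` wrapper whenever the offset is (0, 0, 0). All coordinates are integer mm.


cube([4114, 162, 2315]);


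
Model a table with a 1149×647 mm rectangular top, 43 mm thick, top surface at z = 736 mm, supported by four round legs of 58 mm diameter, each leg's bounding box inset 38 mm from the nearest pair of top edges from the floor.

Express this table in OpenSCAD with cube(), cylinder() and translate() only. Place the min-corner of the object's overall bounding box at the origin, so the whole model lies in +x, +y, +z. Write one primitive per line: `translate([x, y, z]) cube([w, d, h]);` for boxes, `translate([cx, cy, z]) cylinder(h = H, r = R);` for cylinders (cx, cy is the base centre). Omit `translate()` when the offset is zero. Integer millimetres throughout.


// leg_h = 736 - 43 = 693
translate([0, 0, 693]) cube([1149, 647, 43]);
translate([67, 67, 0]) cylinder(h = 693, r = 29);
translate([1082, 67, 0]) cylinder(h = 693, r = 29);
translate([67, 580, 0]) cylinder(h = 693, r = 29);
translate([1082, 580, 0]) cylinder(h = 693, r = 29);


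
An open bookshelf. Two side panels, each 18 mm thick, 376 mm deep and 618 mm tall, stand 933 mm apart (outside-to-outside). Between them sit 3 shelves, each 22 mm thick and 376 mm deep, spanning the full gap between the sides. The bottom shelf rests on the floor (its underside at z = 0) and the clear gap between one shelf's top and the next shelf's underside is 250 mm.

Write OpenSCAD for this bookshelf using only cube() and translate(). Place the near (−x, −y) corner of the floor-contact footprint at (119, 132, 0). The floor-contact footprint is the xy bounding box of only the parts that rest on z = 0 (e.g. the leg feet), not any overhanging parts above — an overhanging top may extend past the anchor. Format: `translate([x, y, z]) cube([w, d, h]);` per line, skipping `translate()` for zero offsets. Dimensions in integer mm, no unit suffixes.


translate([119, 132, 0]) cube([18, 376, 618]);
translate([1034, 132, 0]) cube([18, 376, 618]);
translate([137, 132, 0]) cube([897, 376, 22]);
translate([137, 132, 272]) cube([897, 376, 22]);
translate([137, 132, 544]) cube([897, 376, 22]);


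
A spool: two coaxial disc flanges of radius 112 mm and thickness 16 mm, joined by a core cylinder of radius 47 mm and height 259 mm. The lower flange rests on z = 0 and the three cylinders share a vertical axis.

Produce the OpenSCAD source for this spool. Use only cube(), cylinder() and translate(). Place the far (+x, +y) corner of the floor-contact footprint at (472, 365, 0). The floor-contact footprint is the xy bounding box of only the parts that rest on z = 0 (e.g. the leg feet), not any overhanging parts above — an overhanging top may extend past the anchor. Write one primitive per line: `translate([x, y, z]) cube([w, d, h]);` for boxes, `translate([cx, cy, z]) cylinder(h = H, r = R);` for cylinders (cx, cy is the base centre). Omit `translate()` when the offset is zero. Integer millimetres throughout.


translate([360, 253, 0]) cylinder(h = 16, r = 112);
translate([360, 253, 16]) cylinder(h = 259, r = 47);
translate([360, 253, 275]) cylinder(h = 16, r = 112);


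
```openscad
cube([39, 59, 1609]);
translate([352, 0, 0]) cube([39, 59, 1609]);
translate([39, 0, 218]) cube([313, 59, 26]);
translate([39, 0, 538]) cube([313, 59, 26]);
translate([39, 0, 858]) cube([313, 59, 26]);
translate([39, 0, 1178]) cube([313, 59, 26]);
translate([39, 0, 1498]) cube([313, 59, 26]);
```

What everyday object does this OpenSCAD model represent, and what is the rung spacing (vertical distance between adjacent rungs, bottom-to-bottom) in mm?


A ladder. The rung spacing is 320 mm.

Two tall 39×59 posts with 5 short bars between them — a ladder. Adjacent rungs sit at z = 218 and z = 538, so the spacing is 538 − 218 = 320 mm.


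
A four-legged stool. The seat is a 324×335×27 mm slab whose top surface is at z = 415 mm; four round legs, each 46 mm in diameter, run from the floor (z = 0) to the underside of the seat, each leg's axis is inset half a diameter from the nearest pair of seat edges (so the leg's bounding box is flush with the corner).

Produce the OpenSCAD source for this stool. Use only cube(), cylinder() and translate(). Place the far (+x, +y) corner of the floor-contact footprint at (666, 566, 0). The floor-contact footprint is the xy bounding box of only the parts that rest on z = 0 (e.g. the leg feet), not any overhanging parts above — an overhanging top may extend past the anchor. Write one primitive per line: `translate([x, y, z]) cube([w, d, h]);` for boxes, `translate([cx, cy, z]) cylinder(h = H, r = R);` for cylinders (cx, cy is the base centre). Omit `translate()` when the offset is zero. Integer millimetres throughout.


translate([342, 231, 388]) cube([324, 335, 27]);
translate([365, 254, 0]) cylinder(h = 388, r = 23);
translate([643, 254, 0]) cylinder(h = 388, r = 23);
translate([365, 543, 0]) cylinder(h = 388, r = 23);
translate([643, 543, 0]) cylinder(h = 388, r = 23);


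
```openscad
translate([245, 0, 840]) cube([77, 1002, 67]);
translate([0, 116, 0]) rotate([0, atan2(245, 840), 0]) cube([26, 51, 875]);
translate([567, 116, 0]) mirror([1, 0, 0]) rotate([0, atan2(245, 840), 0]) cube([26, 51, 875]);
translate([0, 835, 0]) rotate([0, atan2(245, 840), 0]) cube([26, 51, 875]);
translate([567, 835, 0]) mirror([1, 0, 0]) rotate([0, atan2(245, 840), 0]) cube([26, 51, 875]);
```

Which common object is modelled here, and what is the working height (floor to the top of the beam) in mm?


A sawhorse. The overall height is 907 mm.

A beam across two mirrored pairs of raked legs — a sawhorse. The beam's underside is at z = 840 (matching the legs' vertical rise in atan2(245, 840)) and the beam is 67 mm tall, so its top is at 840 + 67 = 907 mm. The raked legs top out at the beam's underside, so that is the highest point.


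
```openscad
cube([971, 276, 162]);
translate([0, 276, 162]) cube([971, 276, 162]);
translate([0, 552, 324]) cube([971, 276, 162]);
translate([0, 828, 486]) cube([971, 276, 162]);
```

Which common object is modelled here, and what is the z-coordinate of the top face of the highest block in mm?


A staircase. The total rise is 648 mm.

4 identical blocks, each offset up and back from the previous — a staircase. Each step is 162 mm tall and there are 4 of them, so the total rise is 4 × 162 = 648 mm.


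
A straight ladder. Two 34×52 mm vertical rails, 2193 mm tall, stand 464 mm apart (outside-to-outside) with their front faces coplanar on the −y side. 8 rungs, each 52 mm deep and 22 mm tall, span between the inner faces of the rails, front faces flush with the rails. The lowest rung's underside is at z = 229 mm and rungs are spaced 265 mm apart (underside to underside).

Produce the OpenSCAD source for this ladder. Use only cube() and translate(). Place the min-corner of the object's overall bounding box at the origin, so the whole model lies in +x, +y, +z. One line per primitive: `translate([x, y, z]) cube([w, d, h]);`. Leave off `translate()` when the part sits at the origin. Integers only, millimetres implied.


// rung span = 464 - 2*34 = 396
// rung[k] z = 229 + k*265
cube([34, 52, 2193]);
translate([430, 0, 0]) cube([34, 52, 2193]);
translate([34, 0, 229]) cube([396, 52, 22]);
translate([34, 0, 494]) cube([396, 52, 22]);
translate([34, 0, 759]) cube([396, 52, 22]);
translate([34, 0, 1024]) cube([396, 52, 22]);
translate([34, 0, 1289]) cube([396, 52, 22]);
translate([34, 0, 1554]) cube([396, 52, 22]);
translate([34, 0, 1819]) cube([396, 52, 22]);
translate([34, 0, 2084]) cube([396, 52, 22]);


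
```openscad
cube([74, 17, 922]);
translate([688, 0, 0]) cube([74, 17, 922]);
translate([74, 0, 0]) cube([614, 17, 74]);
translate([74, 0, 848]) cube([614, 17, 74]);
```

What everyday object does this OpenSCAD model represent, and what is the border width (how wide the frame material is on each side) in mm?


A picture frame. The border width is 74 mm.

Four thin pieces enclosing a rectangular opening — a picture frame. The two full-height stiles are 922 mm tall; the top rail sits at z = 848 and is 74 mm tall, so the border above the opening is 922 − 848 = 74 mm, matching the stile x-width.


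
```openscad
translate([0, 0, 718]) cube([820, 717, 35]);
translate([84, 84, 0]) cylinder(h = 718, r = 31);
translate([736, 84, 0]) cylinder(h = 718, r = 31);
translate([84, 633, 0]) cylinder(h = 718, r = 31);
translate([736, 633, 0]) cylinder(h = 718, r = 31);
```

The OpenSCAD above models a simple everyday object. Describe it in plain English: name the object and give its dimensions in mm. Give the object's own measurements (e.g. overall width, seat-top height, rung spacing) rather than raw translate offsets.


A rectangular dining table. The top is 820×717×35 mm with its upper surface at z = 753 mm. It stands on four round legs of 62 mm diameter, each leg's bounding box inset 53 mm from the nearest pair of top edges, running from the floor to the underside of the top.


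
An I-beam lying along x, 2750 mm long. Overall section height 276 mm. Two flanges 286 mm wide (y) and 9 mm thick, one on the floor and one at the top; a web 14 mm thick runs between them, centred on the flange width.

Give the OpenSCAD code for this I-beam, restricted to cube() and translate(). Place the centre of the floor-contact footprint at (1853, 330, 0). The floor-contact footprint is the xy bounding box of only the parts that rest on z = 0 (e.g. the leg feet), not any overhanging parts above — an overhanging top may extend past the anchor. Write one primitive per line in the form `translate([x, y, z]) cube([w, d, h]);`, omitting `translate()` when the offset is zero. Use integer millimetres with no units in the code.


translate([478, 187, 0]) cube([2750, 286, 9]);
translate([478, 323, 9]) cube([2750, 14, 258]);
translate([478, 187, 267]) cube([2750, 286, 9]);


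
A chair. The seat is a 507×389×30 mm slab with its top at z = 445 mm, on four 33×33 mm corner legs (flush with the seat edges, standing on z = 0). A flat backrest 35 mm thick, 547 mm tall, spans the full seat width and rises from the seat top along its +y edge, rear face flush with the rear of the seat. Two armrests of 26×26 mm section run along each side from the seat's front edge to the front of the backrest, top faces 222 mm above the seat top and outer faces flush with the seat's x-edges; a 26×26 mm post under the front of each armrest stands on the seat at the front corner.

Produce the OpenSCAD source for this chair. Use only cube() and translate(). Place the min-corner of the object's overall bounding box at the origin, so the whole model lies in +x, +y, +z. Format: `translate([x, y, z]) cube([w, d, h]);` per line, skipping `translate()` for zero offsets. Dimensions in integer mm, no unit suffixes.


translate([0, 0, 415]) cube([507, 389, 30]);
cube([33, 33, 415]);
translate([474, 0, 0]) cube([33, 33, 415]);
translate([0, 356, 0]) cube([33, 33, 415]);
translate([474, 356, 0]) cube([33, 33, 415]);
translate([0, 354, 445]) cube([507, 35, 547]);
translate([0, 0, 641]) cube([26, 354, 26]);
translate([481, 0, 641]) cube([26, 354, 26]);
translate([0, 0, 445]) cube([26, 26, 196]);
translate([481, 0, 445]) cube([26, 26, 196]);


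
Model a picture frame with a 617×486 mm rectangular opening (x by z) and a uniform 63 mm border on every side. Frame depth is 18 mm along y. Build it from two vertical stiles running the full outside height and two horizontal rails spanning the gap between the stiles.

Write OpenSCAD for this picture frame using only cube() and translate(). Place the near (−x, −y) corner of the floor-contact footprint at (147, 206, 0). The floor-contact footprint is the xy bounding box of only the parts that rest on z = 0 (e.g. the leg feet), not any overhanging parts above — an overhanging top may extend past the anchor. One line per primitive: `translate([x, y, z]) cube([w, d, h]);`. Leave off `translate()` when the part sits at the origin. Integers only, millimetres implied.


translate([147, 206, 0]) cube([63, 18, 612]);
translate([827, 206, 0]) cube([63, 18, 612]);
translate([210, 206, 0]) cube([617, 18, 63]);
translate([210, 206, 549]) cube([617, 18, 63]);


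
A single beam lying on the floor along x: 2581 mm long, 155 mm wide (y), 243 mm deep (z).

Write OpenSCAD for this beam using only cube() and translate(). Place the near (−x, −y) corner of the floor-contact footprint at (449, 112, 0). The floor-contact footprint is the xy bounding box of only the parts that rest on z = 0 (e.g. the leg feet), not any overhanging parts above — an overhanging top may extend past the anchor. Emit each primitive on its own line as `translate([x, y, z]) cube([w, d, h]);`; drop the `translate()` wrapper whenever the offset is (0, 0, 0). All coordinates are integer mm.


translate([449, 112, 0]) cube([2581, 155, 243]);


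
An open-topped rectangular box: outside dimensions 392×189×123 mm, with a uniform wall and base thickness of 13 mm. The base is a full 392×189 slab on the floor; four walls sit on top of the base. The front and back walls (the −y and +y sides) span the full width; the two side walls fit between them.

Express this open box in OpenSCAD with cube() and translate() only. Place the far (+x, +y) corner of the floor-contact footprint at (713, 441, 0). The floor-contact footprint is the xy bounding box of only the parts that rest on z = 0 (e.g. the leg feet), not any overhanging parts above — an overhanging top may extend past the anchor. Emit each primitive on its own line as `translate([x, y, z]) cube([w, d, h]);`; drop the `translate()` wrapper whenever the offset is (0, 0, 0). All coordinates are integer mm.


translate([321, 252, 0]) cube([392, 189, 13]);
translate([321, 252, 13]) cube([392, 13, 110]);
translate([321, 428, 13]) cube([392, 13, 110]);
translate([321, 265, 13]) cube([13, 163, 110]);
translate([700, 265, 13]) cube([13, 163, 110]);


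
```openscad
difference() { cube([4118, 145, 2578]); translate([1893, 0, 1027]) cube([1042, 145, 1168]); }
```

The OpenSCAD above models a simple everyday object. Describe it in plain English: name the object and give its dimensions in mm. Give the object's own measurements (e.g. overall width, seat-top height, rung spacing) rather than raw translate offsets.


A wall 4118 mm long (x), 145 mm thick (y), 2578 mm tall, with a rectangular window opening cut through it. The opening is 1042 mm wide and 1168 mm tall; its sill is at z = 1027 mm and its near (−x) edge is 1893 mm from the wall's −x end. The opening passes through the full wall thickness.


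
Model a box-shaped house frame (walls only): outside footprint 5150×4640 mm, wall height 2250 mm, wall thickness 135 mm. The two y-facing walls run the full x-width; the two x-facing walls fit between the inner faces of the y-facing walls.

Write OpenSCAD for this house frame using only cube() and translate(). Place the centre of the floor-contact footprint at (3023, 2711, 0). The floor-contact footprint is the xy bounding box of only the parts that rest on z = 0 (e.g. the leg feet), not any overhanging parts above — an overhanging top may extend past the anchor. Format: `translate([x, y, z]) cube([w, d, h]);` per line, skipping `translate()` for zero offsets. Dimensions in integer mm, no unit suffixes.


translate([448, 391, 0]) cube([5150, 135, 2250]);
translate([448, 4896, 0]) cube([5150, 135, 2250]);
translate([448, 526, 0]) cube([135, 4370, 2250]);
translate([5463, 526, 0]) cube([135, 4370, 2250]);


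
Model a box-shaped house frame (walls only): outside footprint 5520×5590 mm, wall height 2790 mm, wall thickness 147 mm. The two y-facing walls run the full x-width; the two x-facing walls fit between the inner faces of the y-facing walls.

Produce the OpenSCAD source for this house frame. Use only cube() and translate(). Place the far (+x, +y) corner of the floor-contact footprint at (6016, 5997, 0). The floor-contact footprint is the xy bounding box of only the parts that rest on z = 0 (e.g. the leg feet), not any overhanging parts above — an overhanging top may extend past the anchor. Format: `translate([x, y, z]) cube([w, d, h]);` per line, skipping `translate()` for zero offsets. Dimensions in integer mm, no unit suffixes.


translate([496, 407, 0]) cube([5520, 147, 2790]);
translate([496, 5850, 0]) cube([5520, 147, 2790]);
translate([496, 554, 0]) cube([147, 5296, 2790]);
translate([5869, 554, 0]) cube([147, 5296, 2790]);


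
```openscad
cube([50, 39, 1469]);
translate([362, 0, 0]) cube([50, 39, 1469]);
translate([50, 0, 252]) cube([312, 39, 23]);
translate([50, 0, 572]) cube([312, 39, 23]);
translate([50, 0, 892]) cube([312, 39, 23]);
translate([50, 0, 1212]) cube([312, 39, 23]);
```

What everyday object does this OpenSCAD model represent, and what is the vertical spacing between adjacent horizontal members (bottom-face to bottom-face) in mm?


A ladder. The rung spacing is 320 mm.

Two tall 50×39 posts with 4 short bars between them — a ladder. Adjacent rungs sit at z = 252 and z = 572, so the spacing is 572 − 252 = 320 mm.


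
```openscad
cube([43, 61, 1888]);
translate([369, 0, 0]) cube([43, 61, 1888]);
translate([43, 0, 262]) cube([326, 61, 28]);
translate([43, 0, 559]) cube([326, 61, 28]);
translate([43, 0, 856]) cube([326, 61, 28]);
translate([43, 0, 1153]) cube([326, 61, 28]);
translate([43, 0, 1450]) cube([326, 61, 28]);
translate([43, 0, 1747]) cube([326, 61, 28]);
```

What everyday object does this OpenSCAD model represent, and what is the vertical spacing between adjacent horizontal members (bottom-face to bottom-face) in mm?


A ladder. The rung spacing is 297 mm.

Two tall 43×61 posts with 6 short bars between them — a ladder. Adjacent rungs sit at z = 262 and z = 559, so the spacing is 559 − 262 = 297 mm.


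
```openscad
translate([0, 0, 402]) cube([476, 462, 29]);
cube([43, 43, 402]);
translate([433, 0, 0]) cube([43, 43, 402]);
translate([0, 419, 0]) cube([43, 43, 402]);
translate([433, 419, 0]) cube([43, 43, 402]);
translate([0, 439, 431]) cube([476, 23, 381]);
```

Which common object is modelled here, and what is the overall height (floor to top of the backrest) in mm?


A chair. The overall height is 812 mm.

A slab on four corner posts with a tall panel at the back — a chair. The seat slab sits at z = 402 with thickness 29, and the 381 mm backrest starts at the seat top, so the overall height is 402 + 29 + 381 = 812 mm.


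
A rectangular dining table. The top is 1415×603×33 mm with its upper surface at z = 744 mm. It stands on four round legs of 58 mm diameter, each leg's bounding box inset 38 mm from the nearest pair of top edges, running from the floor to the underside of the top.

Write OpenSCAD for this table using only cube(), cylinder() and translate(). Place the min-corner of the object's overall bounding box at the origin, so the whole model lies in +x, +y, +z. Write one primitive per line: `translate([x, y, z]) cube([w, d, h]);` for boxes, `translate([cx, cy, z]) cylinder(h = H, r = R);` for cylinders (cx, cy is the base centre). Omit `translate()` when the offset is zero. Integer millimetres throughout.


translate([0, 0, 711]) cube([1415, 603, 33]);
translate([67, 67, 0]) cylinder(h = 711, r = 29);
translate([1348, 67, 0]) cylinder(h = 711, r = 29);
translate([67, 536, 0]) cylinder(h = 711, r = 29);
translate([1348, 536, 0]) cylinder(h = 711, r = 29);


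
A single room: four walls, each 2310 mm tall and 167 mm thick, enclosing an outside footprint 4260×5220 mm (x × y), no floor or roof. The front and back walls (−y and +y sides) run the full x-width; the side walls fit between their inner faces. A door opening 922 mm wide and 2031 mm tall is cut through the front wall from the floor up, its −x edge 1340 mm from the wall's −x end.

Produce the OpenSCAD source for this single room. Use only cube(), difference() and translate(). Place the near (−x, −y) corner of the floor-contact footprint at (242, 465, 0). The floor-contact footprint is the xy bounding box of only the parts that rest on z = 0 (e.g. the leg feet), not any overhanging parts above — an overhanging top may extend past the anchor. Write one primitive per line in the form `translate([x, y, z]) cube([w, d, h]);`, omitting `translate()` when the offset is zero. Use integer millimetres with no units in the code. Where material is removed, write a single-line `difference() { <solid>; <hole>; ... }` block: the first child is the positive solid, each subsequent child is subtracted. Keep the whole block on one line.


difference() { translate([242, 465, 0]) cube([4260, 167, 2310]); translate([1582, 465, 0]) cube([922, 167, 2031]); }
translate([242, 5518, 0]) cube([4260, 167, 2310]);
translate([242, 632, 0]) cube([167, 4886, 2310]);
translate([4335, 632, 0]) cube([167, 4886, 2310]);
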